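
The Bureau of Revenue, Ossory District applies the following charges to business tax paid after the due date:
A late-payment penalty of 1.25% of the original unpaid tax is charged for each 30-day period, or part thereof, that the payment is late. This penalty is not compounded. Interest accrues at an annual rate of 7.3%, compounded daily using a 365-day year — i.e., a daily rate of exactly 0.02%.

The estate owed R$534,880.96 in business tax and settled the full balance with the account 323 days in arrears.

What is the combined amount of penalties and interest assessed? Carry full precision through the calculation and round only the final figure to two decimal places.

R$109,236.25

Penalty periods: ⌈323/30⌉ = 11; penalty = 11 × 1.25% × R$534,880.96 = R$73,546.13…
Interest: R$534,880.96 × ((1 + 0.0002)^323 − 1) = R$534,880.96 × 0.06672536… = R$35,690.1225…
Penalties + interest = R$73,546.1320 + R$35,690.1225… = R$109,236.25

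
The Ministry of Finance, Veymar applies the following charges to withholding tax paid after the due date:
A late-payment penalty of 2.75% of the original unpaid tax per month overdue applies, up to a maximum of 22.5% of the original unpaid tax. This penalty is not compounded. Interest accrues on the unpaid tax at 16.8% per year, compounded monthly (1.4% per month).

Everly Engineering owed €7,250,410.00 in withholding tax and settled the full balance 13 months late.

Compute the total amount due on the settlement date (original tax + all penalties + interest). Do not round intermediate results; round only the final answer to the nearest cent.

Penalty (uncapped): 13 × 2.75% × €7,250,410.00 = €2,592,021.58…; cap = 22.5% × €7,250,410.00 = €1,631,342.25 → penalty = €1,631,342.25
Interest: €7,250,410.00 × ((1 + 0.014)^13 − 1) = €7,250,410.00 × 0.1981010… = €1,436,313.1576…
Total = €7,250,410.00 + €1,631,342.2500 + €1,436,313.1576… = €10,318,065.41

€10,318,065.41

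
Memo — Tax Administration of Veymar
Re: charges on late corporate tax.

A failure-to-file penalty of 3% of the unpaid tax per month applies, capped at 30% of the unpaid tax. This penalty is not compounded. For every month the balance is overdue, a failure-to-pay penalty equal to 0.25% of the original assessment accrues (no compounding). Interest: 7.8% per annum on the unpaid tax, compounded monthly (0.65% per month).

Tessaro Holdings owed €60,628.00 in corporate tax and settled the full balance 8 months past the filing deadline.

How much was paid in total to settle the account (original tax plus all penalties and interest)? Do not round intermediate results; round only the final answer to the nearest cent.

€79,616.60

Failure-to-file: 8 × 3% × €60,628.00 = €14,550.72 (under the 30% cap)
Failure-to-pay penalty = 0.25% × €60,628.00 × 8 mo = €1,212.56
Interest: €60,628.00 × ((1 + 0.0065)^8 − 1) = €60,628.00 × 0.0531985… = €3,225.3189…
Total = €60,628.00 + €15,763.2800 + €3,225.3189… = €79,616.60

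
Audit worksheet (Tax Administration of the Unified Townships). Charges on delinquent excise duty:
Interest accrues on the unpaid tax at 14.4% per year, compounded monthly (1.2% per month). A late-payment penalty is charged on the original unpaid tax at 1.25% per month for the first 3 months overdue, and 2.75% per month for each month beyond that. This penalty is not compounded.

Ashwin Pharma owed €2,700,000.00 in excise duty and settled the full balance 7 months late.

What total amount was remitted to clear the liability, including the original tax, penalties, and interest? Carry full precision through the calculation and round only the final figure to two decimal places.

€3,333,380.07

Penalty, months 1–3: 3 × 1.25% × €2,700,000.00 = €101,250.00
Penalty, months 4–7: 4 × 2.75% × €2,700,000.00 = €297,000.00
Interest: €2,700,000.00 × ((1 + 0.012)^7 − 1) = €2,700,000.00 × 0.0870852… = €235,130.0697…
Total = €2,700,000.00 + €398,250.0000 + €235,130.0697… = €3,333,380.07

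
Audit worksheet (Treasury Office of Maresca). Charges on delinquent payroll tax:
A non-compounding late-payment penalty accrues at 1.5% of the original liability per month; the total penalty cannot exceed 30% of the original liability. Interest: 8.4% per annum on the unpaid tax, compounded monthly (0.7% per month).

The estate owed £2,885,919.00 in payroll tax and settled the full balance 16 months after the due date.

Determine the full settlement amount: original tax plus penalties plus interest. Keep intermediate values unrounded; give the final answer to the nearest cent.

£3,919,298.84

Penalty: 16 × 1.5% × £2,885,919.00 = £692,620.56 (below the 30% cap of £865,775.70)
Interest: £2,885,919.00 × ((1 + 0.007)^16 − 1) = £2,885,919.00 × 0.1180765… = £340,759.2846…
Total = £2,885,919.00 + £692,620.5600 + £340,759.2846… = £3,919,298.84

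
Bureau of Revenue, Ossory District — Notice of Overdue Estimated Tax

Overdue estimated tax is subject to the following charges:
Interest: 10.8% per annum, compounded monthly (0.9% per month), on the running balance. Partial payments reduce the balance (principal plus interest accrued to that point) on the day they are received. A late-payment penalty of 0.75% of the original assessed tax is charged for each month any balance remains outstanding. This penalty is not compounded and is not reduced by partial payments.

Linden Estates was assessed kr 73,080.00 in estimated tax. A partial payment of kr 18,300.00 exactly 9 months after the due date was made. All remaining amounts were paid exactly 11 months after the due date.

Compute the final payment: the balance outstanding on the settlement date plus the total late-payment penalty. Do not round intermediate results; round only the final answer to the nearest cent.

Balance at month 9: kr 73,080.0000 × (1 + 0.009)^9 = kr 79,217.1174…
After kr 18,300.00 payment: kr 79,217.1174… − kr 18,300.00 = kr 60,917.1174…
Balance at month 11: kr 60,917.1174… × (1 + 0.009)^2 = kr 62,018.5598…
Penalty: 11 × 0.75% × kr 73,080.00 = kr 6,029.10
Final settlement = outstanding balance + penalty = kr 62,018.5598… + kr 6,029.10 = kr 68,047.66

kr 68,047.66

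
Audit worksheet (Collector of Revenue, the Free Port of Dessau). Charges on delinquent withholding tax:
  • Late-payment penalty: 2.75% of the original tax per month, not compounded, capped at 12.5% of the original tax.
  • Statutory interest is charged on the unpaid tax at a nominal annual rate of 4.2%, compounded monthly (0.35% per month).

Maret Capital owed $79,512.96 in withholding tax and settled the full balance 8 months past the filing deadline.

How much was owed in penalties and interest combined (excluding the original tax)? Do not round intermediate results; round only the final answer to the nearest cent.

$12,192.95

Penalty (uncapped): 8 × 2.75% × $79,512.96 = $17,492.85…; cap = 12.5% × $79,512.96 = $9,939.12 → penalty = $9,939.12
Interest: $79,512.96 × ((1 + 0.0035)^8 − 1) = $79,512.96 × 0.0283454… = $2,253.8276…
Penalties + interest = $9,939.1200 + $2,253.8276… = $12,192.95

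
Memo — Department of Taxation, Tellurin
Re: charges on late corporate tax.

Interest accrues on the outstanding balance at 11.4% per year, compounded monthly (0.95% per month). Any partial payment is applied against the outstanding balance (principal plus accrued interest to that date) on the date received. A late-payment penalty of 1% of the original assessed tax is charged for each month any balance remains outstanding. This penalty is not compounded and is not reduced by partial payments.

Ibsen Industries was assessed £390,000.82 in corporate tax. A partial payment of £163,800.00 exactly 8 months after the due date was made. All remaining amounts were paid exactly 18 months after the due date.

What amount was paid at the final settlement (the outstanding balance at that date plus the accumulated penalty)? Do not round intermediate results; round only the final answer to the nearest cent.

£352,515.80

Balance at month 8: £390,000.8200 × (1 + 0.0095)^8 = £420,645.3636…
After £163,800.00 payment: £420,645.3636… − £163,800.00 = £256,845.3636…
Balance at month 18: £256,845.3636… × (1 + 0.0095)^10 = £282,315.6562…
Penalty: 18 × 1% × £390,000.82 = £70,200.15…
Final settlement = outstanding balance + penalty = £282,315.6562… + £70,200.15… = £352,515.80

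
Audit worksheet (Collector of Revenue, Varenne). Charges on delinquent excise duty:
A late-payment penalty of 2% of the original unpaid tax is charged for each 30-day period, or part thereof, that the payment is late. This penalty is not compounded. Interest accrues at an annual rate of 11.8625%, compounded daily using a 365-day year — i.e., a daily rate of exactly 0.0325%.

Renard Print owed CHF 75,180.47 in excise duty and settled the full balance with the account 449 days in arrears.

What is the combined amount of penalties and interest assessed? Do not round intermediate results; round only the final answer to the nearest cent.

CHF 34,363.64

Penalty periods: ⌈449/30⌉ = 15; penalty = 15 × 2% × CHF 75,180.47 = CHF 22,554.14…
Interest: CHF 75,180.47 × ((1 + 0.000325)^449 − 1) = CHF 75,180.47 × 0.15708197… = CHF 11,809.4963…
Penalties + interest = CHF 22,554.1410 + CHF 11,809.4963… = CHF 34,363.64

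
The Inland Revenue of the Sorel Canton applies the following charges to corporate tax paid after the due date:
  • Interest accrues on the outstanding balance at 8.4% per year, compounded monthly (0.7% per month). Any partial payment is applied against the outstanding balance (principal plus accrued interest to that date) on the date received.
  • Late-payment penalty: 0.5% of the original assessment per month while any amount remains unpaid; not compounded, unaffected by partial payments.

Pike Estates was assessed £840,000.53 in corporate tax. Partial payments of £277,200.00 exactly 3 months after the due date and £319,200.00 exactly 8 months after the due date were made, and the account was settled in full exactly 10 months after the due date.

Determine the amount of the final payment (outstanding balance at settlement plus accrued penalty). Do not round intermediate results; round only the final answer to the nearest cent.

£327,931.97

Balance at month 3: £840,000.5300 × (1 + 0.007)^3 = £857,764.3093…
After £277,200.00 payment: £857,764.3093… − £277,200.00 = £580,564.3093…
Balance at month 8: £580,564.3093… × (1 + 0.007)^5 = £601,170.5350…
After £319,200.00 payment: £601,170.5350… − £319,200.00 = £281,970.5350…
Balance at month 10: £281,970.5350… × (1 + 0.007)^2 = £285,931.9390…
Penalty: 10 × 0.5% × £840,000.53 = £42,000.03…
Final settlement = outstanding balance + penalty = £285,931.9390… + £42,000.03… = £327,931.97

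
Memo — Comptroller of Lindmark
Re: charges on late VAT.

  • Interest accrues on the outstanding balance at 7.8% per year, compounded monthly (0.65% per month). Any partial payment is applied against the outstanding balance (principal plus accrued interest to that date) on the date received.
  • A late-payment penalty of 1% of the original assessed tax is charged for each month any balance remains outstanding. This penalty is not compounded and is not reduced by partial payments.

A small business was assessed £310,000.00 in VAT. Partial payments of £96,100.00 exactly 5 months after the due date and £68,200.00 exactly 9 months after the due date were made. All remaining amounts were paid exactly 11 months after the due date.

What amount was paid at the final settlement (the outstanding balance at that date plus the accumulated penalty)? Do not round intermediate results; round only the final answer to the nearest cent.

£198,000.78

Balance at month 5: £310,000.0000 × (1 + 0.0065)^5 = £320,206.8291…
After £96,100.00 payment: £320,206.8291… − £96,100.00 = £224,106.8291…
Balance at month 9: £224,106.8291… × (1 + 0.0065)^4 = £229,990.6643…
After £68,200.00 payment: £229,990.6643… − £68,200.00 = £161,790.6643…
Balance at month 11: £161,790.6643… × (1 + 0.0065)^2 = £163,900.7786…
Penalty: 11 × 1% × £310,000.00 = £34,100.00
Final settlement = outstanding balance + penalty = £163,900.7786… + £34,100.00 = £198,000.78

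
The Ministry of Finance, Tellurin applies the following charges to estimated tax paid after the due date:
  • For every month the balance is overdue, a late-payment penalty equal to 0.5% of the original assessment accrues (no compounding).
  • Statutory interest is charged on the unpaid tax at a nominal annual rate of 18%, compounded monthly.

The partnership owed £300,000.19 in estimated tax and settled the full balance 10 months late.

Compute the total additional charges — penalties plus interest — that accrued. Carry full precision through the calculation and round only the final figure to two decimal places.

Late-payment penalty = 0.5% × £300,000.19 × 10 mo = £15,000.01…
Interest (18%/yr ÷ 12 = 1.5%/month): £300,000.19 × ((1 + 0.015)^10 − 1) = £48,162.2780…
Penalties + interest = £15,000.0095 + £48,162.2780… = £63,162.29

£63,162.29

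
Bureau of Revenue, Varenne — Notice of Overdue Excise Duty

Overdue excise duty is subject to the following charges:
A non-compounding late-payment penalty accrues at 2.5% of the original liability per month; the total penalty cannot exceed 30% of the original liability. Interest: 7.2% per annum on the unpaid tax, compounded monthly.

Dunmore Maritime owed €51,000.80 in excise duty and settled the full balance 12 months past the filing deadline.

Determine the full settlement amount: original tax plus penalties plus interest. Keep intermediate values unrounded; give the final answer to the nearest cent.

€70,096.73

Penalty (uncapped): 12 × 2.5% × €51,000.80 = €15,300.24; cap = 30% × €51,000.80 = €15,300.24 → penalty = €15,300.24
Interest (7.2%/yr ÷ 12 = 0.6%/month): €51,000.80 × ((1 + 0.006)^12 − 1) = €3,795.6921…
Total = €51,000.80 + €15,300.2400 + €3,795.6921… = €70,096.73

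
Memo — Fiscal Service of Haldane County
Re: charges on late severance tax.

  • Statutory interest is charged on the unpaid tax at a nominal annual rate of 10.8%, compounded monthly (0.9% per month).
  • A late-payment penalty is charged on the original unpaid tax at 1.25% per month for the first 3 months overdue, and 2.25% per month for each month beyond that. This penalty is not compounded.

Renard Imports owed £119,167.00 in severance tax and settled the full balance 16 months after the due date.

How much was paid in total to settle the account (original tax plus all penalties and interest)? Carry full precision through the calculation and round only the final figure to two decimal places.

Penalty, months 1–3: 3 × 1.25% × £119,167.00 = £4,468.76…
Penalty, months 4–16: 13 × 2.25% × £119,167.00 = £34,856.35…
Interest: £119,167.00 × ((1 + 0.009)^16 − 1) = £119,167.00 × 0.1541404… = £18,368.4542…
Total = £119,167.00 + £39,325.1100 + £18,368.4542… = £176,860.56

£176,860.56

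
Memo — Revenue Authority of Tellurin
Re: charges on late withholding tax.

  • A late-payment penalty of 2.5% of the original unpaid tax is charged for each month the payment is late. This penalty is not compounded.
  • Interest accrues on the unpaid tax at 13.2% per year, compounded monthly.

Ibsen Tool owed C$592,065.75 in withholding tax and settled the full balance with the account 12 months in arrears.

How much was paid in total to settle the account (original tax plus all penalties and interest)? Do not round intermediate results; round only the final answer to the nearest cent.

C$852,744.13

Late-payment penalty = 2.5% × C$592,065.75 × 12 mo = C$177,619.73…
Interest (13.2%/yr ÷ 12 = 1.1%/month): C$592,065.75 × ((1 + 0.011)^12 − 1) = C$83,058.6521…
Total = C$592,065.75 + C$177,619.7250 + C$83,058.6521… = C$852,744.13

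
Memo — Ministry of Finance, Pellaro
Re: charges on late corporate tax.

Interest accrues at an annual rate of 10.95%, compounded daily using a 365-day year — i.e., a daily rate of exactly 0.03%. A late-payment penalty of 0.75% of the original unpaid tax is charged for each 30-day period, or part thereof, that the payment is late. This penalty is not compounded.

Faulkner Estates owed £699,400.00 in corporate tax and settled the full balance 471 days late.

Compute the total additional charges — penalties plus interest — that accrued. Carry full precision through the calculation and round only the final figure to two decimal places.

Penalty periods: ⌈471/30⌉ = 16; penalty = 16 × 0.75% × £699,400.00 = £83,928.00
Interest: £699,400.00 × ((1 + 0.0003)^471 − 1) = £699,400.00 × 0.15174572… = £106,130.9570…
Penalties + interest = £83,928.0000 + £106,130.9570… = £190,058.96

£190,058.96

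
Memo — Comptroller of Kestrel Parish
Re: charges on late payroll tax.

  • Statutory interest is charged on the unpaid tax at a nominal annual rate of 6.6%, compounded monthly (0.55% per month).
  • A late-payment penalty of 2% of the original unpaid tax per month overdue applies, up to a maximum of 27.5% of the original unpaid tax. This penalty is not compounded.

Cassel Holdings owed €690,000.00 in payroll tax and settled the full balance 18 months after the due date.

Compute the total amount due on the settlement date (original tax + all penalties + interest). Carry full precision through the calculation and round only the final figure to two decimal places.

Penalty (uncapped): 18 × 2% × €690,000.00 = €248,400.00; cap = 27.5% × €690,000.00 = €189,750.00 → penalty = €189,750.00
Interest: €690,000.00 × ((1 + 0.0055)^18 − 1) = €690,000.00 × 0.1037669… = €71,599.1305…
Total = €690,000.00 + €189,750.0000 + €71,599.1305… = €951,349.13

€951,349.13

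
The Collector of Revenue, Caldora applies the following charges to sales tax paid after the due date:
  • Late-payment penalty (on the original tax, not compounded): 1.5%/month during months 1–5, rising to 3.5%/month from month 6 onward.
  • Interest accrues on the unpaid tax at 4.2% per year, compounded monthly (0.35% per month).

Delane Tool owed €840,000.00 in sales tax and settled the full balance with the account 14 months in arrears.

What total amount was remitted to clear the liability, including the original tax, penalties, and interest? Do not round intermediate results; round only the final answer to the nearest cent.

€1,209,709.63

Penalty, months 1–5: 5 × 1.5% × €840,000.00 = €63,000.00
Penalty, months 6–14: 9 × 3.5% × €840,000.00 = €264,600.00
Interest: €840,000.00 × ((1 + 0.0035)^14 − 1) = €840,000.00 × 0.0501305… = €42,109.6265…
Total = €840,000.00 + €327,600.0000 + €42,109.6265… = €1,209,709.63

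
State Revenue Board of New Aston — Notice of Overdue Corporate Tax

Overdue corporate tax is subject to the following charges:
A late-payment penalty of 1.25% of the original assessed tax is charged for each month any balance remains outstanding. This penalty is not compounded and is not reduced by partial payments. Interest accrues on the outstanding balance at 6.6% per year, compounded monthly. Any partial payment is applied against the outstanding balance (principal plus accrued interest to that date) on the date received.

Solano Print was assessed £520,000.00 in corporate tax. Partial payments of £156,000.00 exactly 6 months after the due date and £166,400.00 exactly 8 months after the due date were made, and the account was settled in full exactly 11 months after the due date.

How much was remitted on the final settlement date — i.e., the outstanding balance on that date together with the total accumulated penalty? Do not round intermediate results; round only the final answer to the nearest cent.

Monthly rate = 6.6% ÷ 12 = 0.55%
Balance at month 6: £520,000.0000 × (1 + 0.0055)^6 = £537,397.6875…
After £156,000.00 payment: £537,397.6875… − £156,000.00 = £381,397.6875…
Balance at month 8: £381,397.6875… × (1 + 0.0055)^2 = £385,604.5993…
After £166,400.00 payment: £385,604.5993… − £166,400.00 = £219,204.5993…
Balance at month 11: £219,204.5993… × (1 + 0.0055)^3 = £222,841.4045…
Penalty: 11 × 1.25% × £520,000.00 = £71,500.00
Final settlement = outstanding balance + penalty = £222,841.4045… + £71,500.00 = £294,341.40

£294,341.40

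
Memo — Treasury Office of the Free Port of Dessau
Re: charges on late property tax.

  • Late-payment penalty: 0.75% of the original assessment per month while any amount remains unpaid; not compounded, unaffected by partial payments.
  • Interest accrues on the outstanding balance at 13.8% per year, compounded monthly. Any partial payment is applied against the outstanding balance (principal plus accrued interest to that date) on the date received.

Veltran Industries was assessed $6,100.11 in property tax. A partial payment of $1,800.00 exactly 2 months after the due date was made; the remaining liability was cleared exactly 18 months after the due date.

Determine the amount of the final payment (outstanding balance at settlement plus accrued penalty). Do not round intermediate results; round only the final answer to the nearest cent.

$6,156.33

Monthly rate = 13.8% ÷ 12 = 1.15%
Balance at month 2: $6,100.1100 × (1 + 0.0115)^2 = $6,241.2193…
After $1,800.00 payment: $6,241.2193… − $1,800.00 = $4,441.2193…
Balance at month 18: $4,441.2193… × (1 + 0.0115)^16 = $5,332.8137…
Penalty: 18 × 0.75% × $6,100.11 = $823.51…
Final settlement = outstanding balance + penalty = $5,332.8137… + $823.51… = $6,156.33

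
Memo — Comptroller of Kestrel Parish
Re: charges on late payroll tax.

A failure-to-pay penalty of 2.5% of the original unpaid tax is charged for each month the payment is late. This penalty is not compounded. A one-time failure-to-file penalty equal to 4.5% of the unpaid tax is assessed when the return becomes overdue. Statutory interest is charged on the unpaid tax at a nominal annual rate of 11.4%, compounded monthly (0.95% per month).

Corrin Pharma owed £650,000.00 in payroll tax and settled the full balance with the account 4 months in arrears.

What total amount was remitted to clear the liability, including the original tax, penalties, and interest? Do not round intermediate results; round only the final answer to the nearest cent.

£769,304.21

Failure-to-file penalty: 4.5% × £650,000.00 = £29,250.00
Failure-to-pay penalty = 2.5% × £650,000.00 × 4 mo = £65,000.00
Interest: £650,000.00 × ((1 + 0.0095)^4 − 1) = £650,000.00 × 0.0385449… = £25,054.2095…
Total = £650,000.00 + £94,250.0000 + £25,054.2095… = £769,304.21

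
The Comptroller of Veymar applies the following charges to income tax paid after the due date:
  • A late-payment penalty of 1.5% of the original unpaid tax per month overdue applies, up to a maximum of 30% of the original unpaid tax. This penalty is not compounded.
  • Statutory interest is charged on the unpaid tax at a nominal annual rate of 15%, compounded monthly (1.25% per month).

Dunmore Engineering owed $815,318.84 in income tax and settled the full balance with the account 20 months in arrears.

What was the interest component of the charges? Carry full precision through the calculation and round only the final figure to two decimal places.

$229,950.27

Interest: $815,318.84 × ((1 + 0.0125)^20 − 1) = $815,318.84 × 0.2820372… = $229,950.2686…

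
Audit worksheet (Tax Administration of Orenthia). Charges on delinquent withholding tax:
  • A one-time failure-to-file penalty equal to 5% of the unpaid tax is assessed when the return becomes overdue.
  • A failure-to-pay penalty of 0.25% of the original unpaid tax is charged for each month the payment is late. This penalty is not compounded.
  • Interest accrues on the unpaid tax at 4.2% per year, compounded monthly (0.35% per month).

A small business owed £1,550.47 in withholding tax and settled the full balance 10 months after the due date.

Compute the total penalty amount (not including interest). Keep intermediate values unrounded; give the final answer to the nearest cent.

Failure-to-file penalty: 5% × £1,550.47 = £77.52…
Failure-to-pay penalty: 10 × 0.25% × £1,550.47 = £38.76…
Total penalty = £77.52… + £38.76… = £116.29

£116.29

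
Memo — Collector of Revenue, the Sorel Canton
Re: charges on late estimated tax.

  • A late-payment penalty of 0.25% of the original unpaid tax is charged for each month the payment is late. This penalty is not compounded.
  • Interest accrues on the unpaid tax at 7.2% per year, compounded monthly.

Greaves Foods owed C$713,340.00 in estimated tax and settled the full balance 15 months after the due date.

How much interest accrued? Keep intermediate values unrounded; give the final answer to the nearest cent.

Interest (7.2%/yr ÷ 12 = 0.6%/month): C$713,340.00 × ((1 + 0.006)^15 − 1) = C$66,968.4110…

C$66,968.41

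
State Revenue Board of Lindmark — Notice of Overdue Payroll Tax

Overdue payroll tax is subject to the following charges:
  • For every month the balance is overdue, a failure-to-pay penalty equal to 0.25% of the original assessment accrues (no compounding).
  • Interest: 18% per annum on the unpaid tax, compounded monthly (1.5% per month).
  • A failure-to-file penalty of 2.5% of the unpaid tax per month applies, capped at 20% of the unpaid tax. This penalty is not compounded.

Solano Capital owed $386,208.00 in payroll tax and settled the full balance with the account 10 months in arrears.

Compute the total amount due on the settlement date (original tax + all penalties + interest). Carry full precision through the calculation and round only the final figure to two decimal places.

$535,106.95

Failure-to-file: 10 × 2.5% × $386,208.00 = $96,552.00, capped at 20% × $386,208.00 = $77,241.60
Failure-to-pay penalty: 10 × 0.25% × $386,208.00 = $9,655.20
Interest: $386,208.00 × ((1 + 0.015)^10 − 1) = $386,208.00 × 0.1605408… = $62,002.1510…
Total = $386,208.00 + $86,896.8000 + $62,002.1510… = $535,106.95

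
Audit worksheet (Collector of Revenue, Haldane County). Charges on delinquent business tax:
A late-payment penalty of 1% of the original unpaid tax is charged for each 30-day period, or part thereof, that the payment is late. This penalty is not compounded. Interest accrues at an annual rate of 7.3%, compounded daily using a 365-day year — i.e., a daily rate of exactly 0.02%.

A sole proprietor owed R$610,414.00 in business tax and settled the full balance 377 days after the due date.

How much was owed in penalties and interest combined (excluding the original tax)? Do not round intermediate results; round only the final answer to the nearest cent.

Penalty periods: ⌈377/30⌉ = 13; penalty = 13 × 1% × R$610,414.00 = R$79,353.82
Interest: R$610,414.00 × ((1 + 0.0002)^377 − 1) = R$610,414.00 × 0.07830726… = R$47,799.8487…
Penalties + interest = R$79,353.8200 + R$47,799.8487… = R$127,153.67

R$127,153.67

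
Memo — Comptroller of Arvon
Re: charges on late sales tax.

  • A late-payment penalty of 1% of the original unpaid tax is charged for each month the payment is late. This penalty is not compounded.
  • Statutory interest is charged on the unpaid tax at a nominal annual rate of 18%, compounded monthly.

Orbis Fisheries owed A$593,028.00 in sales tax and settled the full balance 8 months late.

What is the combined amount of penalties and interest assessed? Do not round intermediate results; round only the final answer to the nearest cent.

Late-payment penalty: 8 × 1% × A$593,028.00 = A$47,442.24
Interest (18%/yr ÷ 12 = 1.5%/month): A$593,028.00 × ((1 + 0.015)^8 − 1) = A$75,013.6456…
Penalties + interest = A$47,442.2400 + A$75,013.6456… = A$122,455.89

A$122,455.89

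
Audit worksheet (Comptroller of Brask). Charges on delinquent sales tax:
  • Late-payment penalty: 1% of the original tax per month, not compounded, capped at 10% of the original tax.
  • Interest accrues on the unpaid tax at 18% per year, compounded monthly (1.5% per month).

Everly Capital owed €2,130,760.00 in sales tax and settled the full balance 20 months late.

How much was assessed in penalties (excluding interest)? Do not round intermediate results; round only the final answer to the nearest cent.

Penalty (uncapped): 20 × 1% × €2,130,760.00 = €426,152.00; cap = 10% × €2,130,760.00 = €213,076.00 → penalty = €213,076.00

€213,076.00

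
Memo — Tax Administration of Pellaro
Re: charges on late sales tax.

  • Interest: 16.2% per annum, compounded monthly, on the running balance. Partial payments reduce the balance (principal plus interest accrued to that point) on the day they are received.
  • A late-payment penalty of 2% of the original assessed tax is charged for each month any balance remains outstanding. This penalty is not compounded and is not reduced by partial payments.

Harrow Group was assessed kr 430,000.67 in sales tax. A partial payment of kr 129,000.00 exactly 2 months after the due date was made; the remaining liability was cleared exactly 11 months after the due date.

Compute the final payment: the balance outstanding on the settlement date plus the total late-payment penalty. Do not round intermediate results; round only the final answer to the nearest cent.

Monthly rate = 16.2% ÷ 12 = 1.35%
Balance at month 2: kr 430,000.6700 × (1 + 0.0135)^2 = kr 441,689.0557…
After kr 129,000.00 payment: kr 441,689.0557… − kr 129,000.00 = kr 312,689.0557…
Balance at month 11: kr 312,689.0557… × (1 + 0.0135)^9 = kr 352,798.2793…
Penalty: 11 × 2% × kr 430,000.67 = kr 94,600.15…
Final settlement = outstanding balance + penalty = kr 352,798.2793… + kr 94,600.15… = kr 447,398.43

kr 447,398.43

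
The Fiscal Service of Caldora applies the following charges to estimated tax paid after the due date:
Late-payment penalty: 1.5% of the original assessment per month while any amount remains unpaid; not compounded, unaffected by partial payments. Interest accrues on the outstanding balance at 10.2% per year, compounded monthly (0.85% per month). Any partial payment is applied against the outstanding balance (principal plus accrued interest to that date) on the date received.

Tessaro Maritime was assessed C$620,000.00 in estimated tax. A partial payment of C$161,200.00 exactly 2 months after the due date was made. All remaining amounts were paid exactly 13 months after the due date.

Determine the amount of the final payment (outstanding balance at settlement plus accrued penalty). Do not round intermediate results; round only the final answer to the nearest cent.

C$636,085.87

Balance at month 2: C$620,000.0000 × (1 + 0.0085)^2 = C$630,584.7950
After C$161,200.00 payment: C$630,584.7950 − C$161,200.00 = C$469,384.7950
Balance at month 13: C$469,384.7950 × (1 + 0.0085)^11 = C$515,185.8725…
Penalty: 13 × 1.5% × C$620,000.00 = C$120,900.00
Final settlement = outstanding balance + penalty = C$515,185.8725… + C$120,900.00 = C$636,085.87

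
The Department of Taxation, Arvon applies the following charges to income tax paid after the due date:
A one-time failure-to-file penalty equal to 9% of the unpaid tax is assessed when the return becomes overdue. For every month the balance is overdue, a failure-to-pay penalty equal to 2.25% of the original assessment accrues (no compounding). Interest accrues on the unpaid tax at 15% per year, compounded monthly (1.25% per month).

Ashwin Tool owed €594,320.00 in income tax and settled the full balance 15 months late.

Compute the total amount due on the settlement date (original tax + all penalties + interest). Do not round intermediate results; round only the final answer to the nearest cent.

€970,125.88

Failure-to-file penalty: 9% × €594,320.00 = €53,488.80
Failure-to-pay penalty = 2.25% × €594,320.00 × 15 mo = €200,583.00
Interest: €594,320.00 × ((1 + 0.0125)^15 − 1) = €594,320.00 × 0.2048292… = €121,734.0800…
Total = €594,320.00 + €254,071.8000 + €121,734.0800… = €970,125.88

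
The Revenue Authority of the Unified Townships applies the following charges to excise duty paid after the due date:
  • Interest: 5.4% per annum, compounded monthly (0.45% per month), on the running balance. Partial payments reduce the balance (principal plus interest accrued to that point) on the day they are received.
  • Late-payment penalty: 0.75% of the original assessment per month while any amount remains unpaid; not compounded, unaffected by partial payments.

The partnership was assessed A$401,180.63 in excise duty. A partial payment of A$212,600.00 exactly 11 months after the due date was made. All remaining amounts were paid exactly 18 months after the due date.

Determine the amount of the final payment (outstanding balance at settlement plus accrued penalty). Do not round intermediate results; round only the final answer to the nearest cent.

A$269,720.96

Balance at month 11: A$401,180.6300 × (1 + 0.0045)^11 = A$421,491.9727…
After A$212,600.00 payment: A$421,491.9727… − A$212,600.00 = A$208,891.9727…
Balance at month 18: A$208,891.9727… × (1 + 0.0045)^7 = A$215,561.5704…
Penalty: 18 × 0.75% × A$401,180.63 = A$54,159.39…
Final settlement = outstanding balance + penalty = A$215,561.5704… + A$54,159.39… = A$269,720.96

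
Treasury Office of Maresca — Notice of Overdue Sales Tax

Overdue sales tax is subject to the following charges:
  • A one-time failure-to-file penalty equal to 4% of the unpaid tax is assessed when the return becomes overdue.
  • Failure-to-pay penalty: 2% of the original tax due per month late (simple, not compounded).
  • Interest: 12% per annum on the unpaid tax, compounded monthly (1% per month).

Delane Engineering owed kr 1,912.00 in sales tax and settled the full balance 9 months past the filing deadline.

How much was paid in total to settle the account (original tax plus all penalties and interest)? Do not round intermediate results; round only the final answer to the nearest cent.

Failure-to-file penalty: 4% × kr 1,912.00 = kr 76.48
Failure-to-pay penalty = 2% × kr 1,912.00 × 9 mo = kr 344.16
Interest: kr 1,912.00 × ((1 + 0.01)^9 − 1) = kr 1,912.00 × 0.0936853… = kr 179.1262…
Total = kr 1,912.00 + kr 420.6400 + kr 179.1262… = kr 2,511.77

kr 2,511.77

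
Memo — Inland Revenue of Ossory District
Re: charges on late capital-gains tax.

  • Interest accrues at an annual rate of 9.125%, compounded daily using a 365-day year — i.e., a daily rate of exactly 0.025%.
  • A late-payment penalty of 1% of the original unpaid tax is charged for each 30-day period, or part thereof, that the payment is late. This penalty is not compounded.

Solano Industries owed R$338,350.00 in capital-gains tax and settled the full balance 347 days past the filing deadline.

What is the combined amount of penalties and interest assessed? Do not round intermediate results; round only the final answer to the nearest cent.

R$71,260.63

Penalty periods: ⌈347/30⌉ = 12; penalty = 12 × 1% × R$338,350.00 = R$40,602.00
Interest: R$338,350.00 × ((1 + 0.00025)^347 − 1) = R$338,350.00 × 0.09061217… = R$30,658.6261…
Penalties + interest = R$40,602.0000 + R$30,658.6261… = R$71,260.63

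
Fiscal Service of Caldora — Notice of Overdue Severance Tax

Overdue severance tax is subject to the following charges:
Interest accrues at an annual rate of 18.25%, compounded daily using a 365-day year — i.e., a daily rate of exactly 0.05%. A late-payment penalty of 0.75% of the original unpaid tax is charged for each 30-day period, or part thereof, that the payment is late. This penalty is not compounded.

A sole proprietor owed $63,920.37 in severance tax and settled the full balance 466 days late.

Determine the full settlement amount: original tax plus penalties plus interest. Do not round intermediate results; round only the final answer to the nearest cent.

$88,357.64

Penalty periods: ⌈466/30⌉ = 16; penalty = 16 × 0.75% × $63,920.37 = $7,670.44…
Interest: $63,920.37 × ((1 + 0.0005)^466 − 1) = $63,920.37 × 0.26230797… = $16,766.8226…
Total = $63,920.37 + $7,670.4444 + $16,766.8226… = $88,357.64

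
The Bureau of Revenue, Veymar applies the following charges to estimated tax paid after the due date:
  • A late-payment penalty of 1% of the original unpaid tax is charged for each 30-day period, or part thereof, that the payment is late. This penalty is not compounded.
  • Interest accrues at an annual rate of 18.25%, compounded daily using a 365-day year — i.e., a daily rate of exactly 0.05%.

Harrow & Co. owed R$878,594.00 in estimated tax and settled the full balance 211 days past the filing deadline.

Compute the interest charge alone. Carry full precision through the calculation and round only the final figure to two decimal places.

R$97,731.99

Interest: R$878,594.00 × ((1 + 0.0005)^211 − 1) = R$878,594.00 × 0.11123681… = R$97,731.9895…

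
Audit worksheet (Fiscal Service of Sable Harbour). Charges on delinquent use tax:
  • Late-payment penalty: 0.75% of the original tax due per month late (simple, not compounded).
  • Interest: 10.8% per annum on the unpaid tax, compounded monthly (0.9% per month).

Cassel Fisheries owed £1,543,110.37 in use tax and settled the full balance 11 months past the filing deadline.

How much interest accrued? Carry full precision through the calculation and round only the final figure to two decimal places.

Interest: £1,543,110.37 × ((1 + 0.009)^11 − 1) = £1,543,110.37 × 0.1035775… = £159,831.4799…

£159,831.48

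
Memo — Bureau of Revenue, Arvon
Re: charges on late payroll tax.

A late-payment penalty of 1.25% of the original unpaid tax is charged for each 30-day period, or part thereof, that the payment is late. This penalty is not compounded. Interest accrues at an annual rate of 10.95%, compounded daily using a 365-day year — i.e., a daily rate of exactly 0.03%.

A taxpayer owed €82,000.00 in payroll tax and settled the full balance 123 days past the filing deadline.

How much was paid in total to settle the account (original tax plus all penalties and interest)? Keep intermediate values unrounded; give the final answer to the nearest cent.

€90,206.85

Penalty periods: ⌈123/30⌉ = 5; penalty = 5 × 1.25% × €82,000.00 = €5,125.00
Interest: €82,000.00 × ((1 + 0.0003)^123 − 1) = €82,000.00 × 0.03758351… = €3,081.8482…
Total = €82,000.00 + €5,125.0000 + €3,081.8482… = €90,206.85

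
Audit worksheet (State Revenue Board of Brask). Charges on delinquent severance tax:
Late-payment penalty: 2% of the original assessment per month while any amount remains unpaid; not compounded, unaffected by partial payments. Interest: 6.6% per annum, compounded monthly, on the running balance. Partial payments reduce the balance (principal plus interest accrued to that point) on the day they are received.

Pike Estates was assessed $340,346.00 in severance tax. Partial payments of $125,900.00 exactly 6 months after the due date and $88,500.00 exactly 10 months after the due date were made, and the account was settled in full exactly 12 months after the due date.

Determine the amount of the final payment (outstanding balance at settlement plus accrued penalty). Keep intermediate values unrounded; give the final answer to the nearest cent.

$225,595.56

Monthly rate = 6.6% ÷ 12 = 0.55%
Balance at month 6: $340,346.0000 × (1 + 0.0055)^6 = $351,732.9872…
After $125,900.00 payment: $351,732.9872… − $125,900.00 = $225,832.9872…
Balance at month 10: $225,832.9872… × (1 + 0.0055)^4 = $230,842.4521…
After $88,500.00 payment: $230,842.4521… − $88,500.00 = $142,342.4521…
Balance at month 12: $142,342.4521… × (1 + 0.0055)^2 = $143,912.5249…
Penalty: 12 × 2% × $340,346.00 = $81,683.04
Final settlement = outstanding balance + penalty = $143,912.5249… + $81,683.04 = $225,595.56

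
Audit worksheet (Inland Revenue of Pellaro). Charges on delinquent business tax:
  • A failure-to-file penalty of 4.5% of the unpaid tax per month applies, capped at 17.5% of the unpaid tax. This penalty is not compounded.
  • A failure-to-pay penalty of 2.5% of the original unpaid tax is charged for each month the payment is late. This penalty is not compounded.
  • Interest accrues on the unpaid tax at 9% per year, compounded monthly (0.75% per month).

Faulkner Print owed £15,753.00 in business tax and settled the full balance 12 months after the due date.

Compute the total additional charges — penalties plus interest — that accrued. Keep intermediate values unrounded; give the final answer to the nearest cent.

Failure-to-file: 12 × 4.5% × £15,753.00 = £8,506.62, capped at 17.5% × £15,753.00 = £2,756.78…
Failure-to-pay penalty: 12 × 2.5% × £15,753.00 = £4,725.90
Interest: £15,753.00 × ((1 + 0.0075)^12 − 1) = £15,753.00 × 0.0938069… = £1,477.7401…
Penalties + interest = £7,482.6750 + £1,477.7401… = £8,960.42

£8,960.42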